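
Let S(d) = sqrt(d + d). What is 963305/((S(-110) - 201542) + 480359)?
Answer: 24416891835/7067174519 - 1926610*I*sqrt(55)/77738919709 ≈ 3.455 - 0.0001838*I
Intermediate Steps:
S(d) = sqrt(2)*sqrt(d) (S(d) = sqrt(2*d) = sqrt(2)*sqrt(d))
963305/((S(-110) - 201542) + 480359) = 963305/((sqrt(2)*sqrt(-110) - 201542) + 480359) = 963305/((sqrt(2)*(I*sqrt(110)) - 201542) + 480359) = 963305/((2*I*sqrt(55) - 201542) + 480359) = 963305/((-201542 + 2*I*sqrt(55)) + 480359) = 963305/(278817 + 2*I*sqrt(55))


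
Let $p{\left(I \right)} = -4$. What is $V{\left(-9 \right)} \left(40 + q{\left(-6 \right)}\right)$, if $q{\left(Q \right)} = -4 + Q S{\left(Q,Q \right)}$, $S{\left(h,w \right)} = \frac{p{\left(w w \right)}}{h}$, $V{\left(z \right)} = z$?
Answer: $-288$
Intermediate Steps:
$S{\left(h,w \right)} = - \frac{4}{h}$
$q{\left(Q \right)} = -8$ ($q{\left(Q \right)} = -4 + Q \left(- \frac{4}{Q}\right) = -4 - 4 = -8$)
$V{\left(-9 \right)} \left(40 + q{\left(-6 \right)}\right) = - 9 \left(40 - 8\right) = \left(-9\right) 32 = -288$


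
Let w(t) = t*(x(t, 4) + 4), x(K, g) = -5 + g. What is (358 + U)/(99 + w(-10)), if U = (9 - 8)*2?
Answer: 120/23 ≈ 5.2174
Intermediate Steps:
U = 2 (U = 1*2 = 2)
w(t) = 3*t (w(t) = t*((-5 + 4) + 4) = t*(-1 + 4) = t*3 = 3*t)
(358 + U)/(99 + w(-10)) = (358 + 2)/(99 + 3*(-10)) = 360/(99 - 30) = 360/69 = 360*(1/69) = 120/23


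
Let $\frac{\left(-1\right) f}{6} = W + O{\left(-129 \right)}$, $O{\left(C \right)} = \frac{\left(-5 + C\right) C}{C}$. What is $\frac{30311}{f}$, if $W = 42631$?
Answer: $- \frac{30311}{254982} \approx -0.11888$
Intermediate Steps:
$O{\left(C \right)} = -5 + C$ ($O{\left(C \right)} = \frac{C \left(-5 + C\right)}{C} = -5 + C$)
$f = -254982$ ($f = - 6 \left(42631 - 134\right) = \left(-6\right) 42497 = -254982$)
$\frac{30311}{f} = \frac{30311}{-254982} = 30311 \left(- \frac{1}{254982}\right) = - \frac{30311}{254982}$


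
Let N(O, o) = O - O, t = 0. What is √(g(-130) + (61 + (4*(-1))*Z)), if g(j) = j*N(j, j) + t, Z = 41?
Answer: I*√103 ≈ 10.149*I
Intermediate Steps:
N(O, o) = 0
g(j) = 0 (g(j) = j*0 + 0 = 0 + 0 = 0)
√(g(-130) + (61 + (4*(-1))*Z)) = √(0 + (61 + (4*(-1))*41)) = √(0 + (61 - 4*41)) = √(0 + (61 - 164)) = √(0 - 103) = √(-103) = I*√103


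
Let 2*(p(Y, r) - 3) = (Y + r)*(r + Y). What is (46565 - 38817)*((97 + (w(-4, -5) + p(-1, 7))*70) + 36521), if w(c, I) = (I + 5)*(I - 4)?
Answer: 295105824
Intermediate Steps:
w(c, I) = (-4 + I)*(5 + I) (w(c, I) = (5 + I)*(-4 + I) = (-4 + I)*(5 + I))
p(Y, r) = 3 + (Y + r)**2/2 (p(Y, r) = 3 + ((Y + r)*(r + Y))/2 = 3 + ((Y + r)*(Y + r))/2 = 3 + (Y + r)**2/2)
(46565 - 38817)*((97 + (w(-4, -5) + p(-1, 7))*70) + 36521) = (46565 - 38817)*((97 + ((-20 - 5 + (-5)**2) + (3 + (-1 + 7)**2/2))*70) + 36521) = 7748*((97 + ((-20 - 5 + 25) + (3 + (1/2)*6**2))*70) + 36521) = 7748*((97 + (0 + (3 + (1/2)*36))*70) + 36521) = 7748*((97 + (0 + (3 + 18))*70) + 36521) = 7748*((97 + (0 + 21)*70) + 36521) = 7748*((97 + 21*70) + 36521) = 7748*((97 + 1470) + 36521) = 7748*(1567 + 36521) = 7748*38088 = 295105824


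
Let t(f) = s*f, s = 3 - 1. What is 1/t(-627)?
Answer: -1/1254 ≈ -0.00079745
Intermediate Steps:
s = 2
t(f) = 2*f
1/t(-627) = 1/(2*(-627)) = 1/(-1254) = -1/1254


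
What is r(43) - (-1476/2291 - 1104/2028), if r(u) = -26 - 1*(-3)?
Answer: -8444901/387179 ≈ -21.811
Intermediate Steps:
r(u) = -23 (r(u) = -26 + 3 = -23)
r(43) - (-1476/2291 - 1104/2028) = -23 - (-1476/2291 - 1104/2028) = -23 - (-1476*1/2291 - 1104*1/2028) = -23 - (-1476/2291 - 92/169) = -23 - 1*(-460216/387179) = -23 + 460216/387179 = -8444901/387179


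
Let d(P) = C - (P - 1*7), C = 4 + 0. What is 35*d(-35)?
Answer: 1610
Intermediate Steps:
C = 4
d(P) = 11 - P (d(P) = 4 - (P - 1*7) = 4 - (P - 7) = 4 - (-7 + P) = 4 + (7 - P) = 11 - P)
35*d(-35) = 35*(11 - 1*(-35)) = 35*(11 + 35) = 35*46 = 1610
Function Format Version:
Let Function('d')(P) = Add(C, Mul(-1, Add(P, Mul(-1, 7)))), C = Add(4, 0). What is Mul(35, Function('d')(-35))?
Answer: 1610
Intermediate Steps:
C = 4
Function('d')(P) = Add(11, Mul(-1, P)) (Function('d')(P) = Add(4, Mul(-1, Add(P, Mul(-1, 7)))) = Add(4, Mul(-1, Add(P, -7))) = Add(4, Mul(-1, Add(-7, P))) = Add(4, Add(7, Mul(-1, P))) = Add(11, Mul(-1, P)))
Mul(35, Function('d')(-35)) = Mul(35, Add(11, Mul(-1, -35))) = Mul(35, Add(11, 35)) = Mul(35, 46) = 1610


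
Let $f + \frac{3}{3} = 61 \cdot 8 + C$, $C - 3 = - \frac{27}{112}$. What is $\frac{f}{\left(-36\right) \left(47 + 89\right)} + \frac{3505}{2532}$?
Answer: $\frac{148590497}{115702272} \approx 1.2842$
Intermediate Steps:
$C = \frac{309}{112}$ ($C = 3 - \frac{27}{112} = \frac{309}{112} \approx 2.7589$)
$f = \frac{54853}{112}$ ($f = -1 + \left(61 \cdot 8 + \frac{309}{112}\right) = -1 + \left(488 + \frac{309}{112}\right) = -1 + \frac{54965}{112} = \frac{54853}{112} \approx 489.76$)
$\frac{f}{\left(-36\right) \left(47 + 89\right)} + \frac{3505}{2532} = \frac{54853}{112 \left(- 36 \left(47 + 89\right)\right)} + \frac{3505}{2532} = \frac{54853}{112 \left(\left(-36\right) 136\right)} + 3505 \cdot \frac{1}{2532} = \frac{54853}{112 \left(-4896\right)} + \frac{3505}{2532} = \frac{54853}{112} \left(- \frac{1}{4896}\right) + \frac{3505}{2532} = - \frac{54853}{548352} + \frac{3505}{2532} = \frac{148590497}{115702272}$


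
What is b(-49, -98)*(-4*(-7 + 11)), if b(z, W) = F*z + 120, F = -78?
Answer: -63072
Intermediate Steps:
b(z, W) = 120 - 78*z (b(z, W) = -78*z + 120 = 120 - 78*z)
b(-49, -98)*(-4*(-7 + 11)) = (120 - 78*(-49))*(-4*(-7 + 11)) = (120 + 3822)*(-4*4) = 3942*(-16) = -63072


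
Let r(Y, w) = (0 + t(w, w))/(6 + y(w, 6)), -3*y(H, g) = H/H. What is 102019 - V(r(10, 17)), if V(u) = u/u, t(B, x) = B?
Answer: 102018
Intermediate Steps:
y(H, g) = -⅓ (y(H, g) = -H/(3*H) = -⅓*1 = -⅓)
r(Y, w) = 3*w/17 (r(Y, w) = (0 + w)/(6 - ⅓) = w/(17/3) = w*(3/17) = 3*w/17)
V(u) = 1
102019 - V(r(10, 17)) = 102019 - 1*1 = 102019 - 1 = 102018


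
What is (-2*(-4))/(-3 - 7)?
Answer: -⅘ ≈ -0.80000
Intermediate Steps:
(-2*(-4))/(-3 - 7) = 8/(-10) = 8*(-⅒) = -⅘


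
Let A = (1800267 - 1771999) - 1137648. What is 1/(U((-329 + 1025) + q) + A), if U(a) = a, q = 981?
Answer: -1/1107703 ≈ -9.0277e-7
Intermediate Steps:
A = -1109380 (A = 28268 - 1137648 = -1109380)
1/(U((-329 + 1025) + q) + A) = 1/(((-329 + 1025) + 981) - 1109380) = 1/((696 + 981) - 1109380) = 1/(1677 - 1109380) = 1/(-1107703) = -1/1107703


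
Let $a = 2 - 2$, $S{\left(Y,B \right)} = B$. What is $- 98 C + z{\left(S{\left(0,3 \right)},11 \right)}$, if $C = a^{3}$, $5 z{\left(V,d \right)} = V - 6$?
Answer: $- \frac{3}{5} \approx -0.6$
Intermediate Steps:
$z{\left(V,d \right)} = - \frac{6}{5} + \frac{V}{5}$ ($z{\left(V,d \right)} = \frac{V - 6}{5} = \frac{-6 + V}{5} = - \frac{6}{5} + \frac{V}{5}$)
$a = 0$
$C = 0$ ($C = 0^{3} = 0$)
$- 98 C + z{\left(S{\left(0,3 \right)},11 \right)} = \left(-98\right) 0 + \left(- \frac{6}{5} + \frac{1}{5} \cdot 3\right) = 0 + \left(- \frac{6}{5} + \frac{3}{5}\right) = 0 - \frac{3}{5} = - \frac{3}{5}$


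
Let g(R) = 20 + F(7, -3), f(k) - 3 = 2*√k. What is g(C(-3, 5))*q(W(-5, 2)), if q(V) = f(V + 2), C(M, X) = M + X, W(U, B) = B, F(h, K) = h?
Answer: 189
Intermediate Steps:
f(k) = 3 + 2*√k
q(V) = 3 + 2*√(2 + V) (q(V) = 3 + 2*√(V + 2) = 3 + 2*√(2 + V))
g(R) = 27 (g(R) = 20 + 7 = 27)
g(C(-3, 5))*q(W(-5, 2)) = 27*(3 + 2*√(2 + 2)) = 27*(3 + 2*√4) = 27*(3 + 2*2) = 27*(3 + 4) = 27*7 = 189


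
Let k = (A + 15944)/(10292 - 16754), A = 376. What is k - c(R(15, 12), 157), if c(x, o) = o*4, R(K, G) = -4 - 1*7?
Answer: -679076/1077 ≈ -630.53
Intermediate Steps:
R(K, G) = -11 (R(K, G) = -4 - 7 = -11)
c(x, o) = 4*o
k = -2720/1077 (k = (376 + 15944)/(10292 - 16754) = 16320/(-6462) = 16320*(-1/6462) = -2720/1077 ≈ -2.5255)
k - c(R(15, 12), 157) = -2720/1077 - 4*157 = -2720/1077 - 1*628 = -2720/1077 - 628 = -679076/1077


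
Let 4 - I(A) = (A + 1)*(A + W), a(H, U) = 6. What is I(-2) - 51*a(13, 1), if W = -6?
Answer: -310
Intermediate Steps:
I(A) = 4 - (1 + A)*(-6 + A) (I(A) = 4 - (A + 1)*(A - 6) = 4 - (1 + A)*(-6 + A))
I(-2) - 51*a(13, 1) = (10 - 1*(-2)² + 5*(-2)) - 51*6 = (10 - 1*4 - 10) - 306 = (10 - 4 - 10) - 306 = -4 - 306 = -310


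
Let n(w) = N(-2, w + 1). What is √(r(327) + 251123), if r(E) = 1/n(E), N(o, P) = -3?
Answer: 2*√565026/3 ≈ 501.12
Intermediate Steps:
n(w) = -3
r(E) = -⅓ (r(E) = 1/(-3) = -⅓)
√(r(327) + 251123) = √(-⅓ + 251123) = √(753368/3) = 2*√565026/3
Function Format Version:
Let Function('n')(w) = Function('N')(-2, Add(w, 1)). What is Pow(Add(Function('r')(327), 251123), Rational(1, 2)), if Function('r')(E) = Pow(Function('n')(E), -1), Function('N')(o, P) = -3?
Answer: Mul(Rational(2, 3), Pow(565026, Rational(1, 2))) ≈ 501.12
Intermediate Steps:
Function('n')(w) = -3
Function('r')(E) = Rational(-1, 3) (Function('r')(E) = Pow(-3, -1) = Rational(-1, 3))
Pow(Add(Function('r')(327), 251123), Rational(1, 2)) = Pow(Add(Rational(-1, 3), 251123), Rational(1, 2)) = Pow(Rational(753368, 3), Rational(1, 2)) = Mul(Rational(2, 3), Pow(565026, Rational(1, 2)))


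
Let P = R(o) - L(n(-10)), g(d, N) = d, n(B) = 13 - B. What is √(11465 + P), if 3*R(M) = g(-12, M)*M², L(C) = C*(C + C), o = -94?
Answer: I*√24937 ≈ 157.91*I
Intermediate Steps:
L(C) = 2*C² (L(C) = C*(2*C) = 2*C²)
R(M) = -4*M² (R(M) = (-12*M²)/3 = -4*M²)
P = -36402 (P = -4*(-94)² - 2*(13 - 1*(-10))² = -4*8836 - 2*(13 + 10)² = -35344 - 2*23² = -35344 - 2*529 = -35344 - 1*1058 = -35344 - 1058 = -36402)
√(11465 + P) = √(11465 - 36402) = √(-24937) = I*√24937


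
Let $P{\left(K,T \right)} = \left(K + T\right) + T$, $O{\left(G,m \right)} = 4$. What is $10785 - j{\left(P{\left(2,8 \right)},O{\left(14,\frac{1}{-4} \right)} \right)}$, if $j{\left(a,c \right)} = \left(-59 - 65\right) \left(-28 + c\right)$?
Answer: $7809$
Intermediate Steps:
$P{\left(K,T \right)} = K + 2 T$
$j{\left(a,c \right)} = 3472 - 124 c$ ($j{\left(a,c \right)} = - 124 \left(-28 + c\right) = 3472 - 124 c$)
$10785 - j{\left(P{\left(2,8 \right)},O{\left(14,\frac{1}{-4} \right)} \right)} = 10785 - \left(3472 - 496\right) = 10785 - 2976 = 7809$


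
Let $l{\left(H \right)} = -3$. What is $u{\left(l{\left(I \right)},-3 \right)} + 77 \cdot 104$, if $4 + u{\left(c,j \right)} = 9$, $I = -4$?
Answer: $8013$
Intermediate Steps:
$u{\left(c,j \right)} = 5$ ($u{\left(c,j \right)} = -4 + 9 = 5$)
$u{\left(l{\left(I \right)},-3 \right)} + 77 \cdot 104 = 5 + 77 \cdot 104 = 5 + 8008 = 8013$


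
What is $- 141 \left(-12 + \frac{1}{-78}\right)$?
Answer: $\frac{44039}{26} \approx 1693.8$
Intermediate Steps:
$- 141 \left(-12 + \frac{1}{-78}\right) = - 141 \left(-12 - \frac{1}{78}\right) = \left(-141\right) \left(- \frac{937}{78}\right) = \frac{44039}{26}$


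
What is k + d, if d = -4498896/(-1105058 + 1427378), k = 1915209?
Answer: 12860534708/6715 ≈ 1.9152e+6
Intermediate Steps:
d = -93727/6715 (d = -4498896/322320 = -4498896*1/322320 = -93727/6715 ≈ -13.958)
k + d = 1915209 - 93727/6715 = 12860534708/6715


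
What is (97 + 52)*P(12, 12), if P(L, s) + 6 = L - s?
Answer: -894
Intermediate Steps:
P(L, s) = -6 + L - s (P(L, s) = -6 + (L - s) = -6 + L - s)
(97 + 52)*P(12, 12) = (97 + 52)*(-6 + 12 - 1*12) = 149*(-6 + 12 - 12) = 149*(-6) = -894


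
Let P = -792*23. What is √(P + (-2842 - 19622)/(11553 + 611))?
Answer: 6*I*√4679800982/3041 ≈ 134.97*I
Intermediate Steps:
P = -18216
√(P + (-2842 - 19622)/(11553 + 611)) = √(-18216 + (-2842 - 19622)/(11553 + 611)) = √(-18216 - 22464/12164) = √(-18216 - 22464*1/12164) = √(-18216 - 5616/3041) = √(-55400472/3041) = 6*I*√4679800982/3041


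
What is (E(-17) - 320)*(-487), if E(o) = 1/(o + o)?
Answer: 5299047/34 ≈ 1.5585e+5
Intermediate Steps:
E(o) = 1/(2*o)
(E(-17) - 320)*(-487) = ((1/2)/(-17) - 320)*(-487) = ((1/2)*(-1/17) - 320)*(-487) = (-1/34 - 320)*(-487) = -10881/34*(-487) = 5299047/34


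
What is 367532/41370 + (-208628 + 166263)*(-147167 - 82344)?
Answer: 201125085441541/20685 ≈ 9.7232e+9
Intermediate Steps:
367532/41370 + (-208628 + 166263)*(-147167 - 82344) = 367532*(1/41370) - 42365*(-229511) = 183766/20685 + 9723233515 = 201125085441541/20685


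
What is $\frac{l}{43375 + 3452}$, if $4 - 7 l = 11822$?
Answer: $- \frac{11818}{327789} \approx -0.036054$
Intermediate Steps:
$l = - \frac{11818}{7}$ ($l = \frac{4}{7} - \frac{11822}{7} = - \frac{11818}{7} \approx -1688.3$)
$\frac{l}{43375 + 3452} = - \frac{11818}{7 \left(43375 + 3452\right)} = - \frac{11818}{7 \cdot 46827} = \left(- \frac{11818}{7}\right) \frac{1}{46827} = - \frac{11818}{327789}$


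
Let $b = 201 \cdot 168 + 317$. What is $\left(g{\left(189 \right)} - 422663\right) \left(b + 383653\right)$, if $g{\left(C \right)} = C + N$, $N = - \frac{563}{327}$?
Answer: $- \frac{19236773771006}{109} \approx -1.7648 \cdot 10^{11}$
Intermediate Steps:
$b = 34085$ ($b = 33768 + 317 = 34085$)
$N = - \frac{563}{327}$ ($N = \left(-563\right) \frac{1}{327} = - \frac{563}{327} \approx -1.7217$)
$g{\left(C \right)} = - \frac{563}{327} + C$ ($g{\left(C \right)} = C - \frac{563}{327} = - \frac{563}{327} + C$)
$\left(g{\left(189 \right)} - 422663\right) \left(b + 383653\right) = \left(\left(- \frac{563}{327} + 189\right) - 422663\right) \left(34085 + 383653\right) = \left(\frac{61240}{327} - 422663\right) 417738 = \left(- \frac{138149561}{327}\right) 417738 = - \frac{19236773771006}{109}$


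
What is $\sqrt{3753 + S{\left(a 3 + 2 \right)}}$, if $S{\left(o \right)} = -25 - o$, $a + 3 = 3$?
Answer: $9 \sqrt{46} \approx 61.041$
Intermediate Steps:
$a = 0$ ($a = -3 + 3 = 0$)
$\sqrt{3753 + S{\left(a 3 + 2 \right)}} = \sqrt{3753 - 27} = \sqrt{3726} = 9 \sqrt{46}$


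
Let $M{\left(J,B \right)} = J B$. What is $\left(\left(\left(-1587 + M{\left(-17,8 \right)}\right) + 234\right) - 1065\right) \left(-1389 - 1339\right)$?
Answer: $6967312$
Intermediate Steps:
$M{\left(J,B \right)} = B J$
$\left(\left(\left(-1587 + M{\left(-17,8 \right)}\right) + 234\right) - 1065\right) \left(-1389 - 1339\right) = \left(\left(\left(-1587 + 8 \left(-17\right)\right) + 234\right) - 1065\right) \left(-1389 - 1339\right) = \left(\left(\left(-1587 - 136\right) + 234\right) - 1065\right) \left(-2728\right) = \left(\left(-1723 + 234\right) - 1065\right) \left(-2728\right) = \left(-1489 - 1065\right) \left(-2728\right) = \left(-2554\right) \left(-2728\right) = 6967312$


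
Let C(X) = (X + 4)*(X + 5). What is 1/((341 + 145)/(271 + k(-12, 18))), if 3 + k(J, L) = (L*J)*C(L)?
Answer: -54514/243 ≈ -224.34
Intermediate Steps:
C(X) = (4 + X)*(5 + X)
k(J, L) = -3 + J*L*(20 + L**2 + 9*L) (k(J, L) = -3 + (L*J)*(20 + L**2 + 9*L) = -3 + (J*L)*(20 + L**2 + 9*L) = -3 + J*L*(20 + L**2 + 9*L))
1/((341 + 145)/(271 + k(-12, 18))) = 1/((341 + 145)/(271 + (-3 - 12*18*(20 + 18**2 + 9*18)))) = 1/(486/(271 + (-3 - 12*18*(20 + 324 + 162)))) = 1/(486/(271 + (-3 - 12*18*506))) = 1/(486/(271 + (-3 - 109296))) = 1/(486/(271 - 109299)) = 1/(486/(-109028)) = 1/(486*(-1/109028)) = 1/(-243/54514) = -54514/243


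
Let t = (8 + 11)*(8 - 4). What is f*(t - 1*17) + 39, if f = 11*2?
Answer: 1337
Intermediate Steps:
f = 22
t = 76 (t = 19*4 = 76)
f*(t - 1*17) + 39 = 22*(76 - 1*17) + 39 = 22*(76 - 17) + 39 = 22*59 + 39 = 1298 + 39 = 1337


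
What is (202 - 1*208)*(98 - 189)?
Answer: 546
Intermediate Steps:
(202 - 1*208)*(98 - 189) = (202 - 208)*(-91) = -6*(-91) = 546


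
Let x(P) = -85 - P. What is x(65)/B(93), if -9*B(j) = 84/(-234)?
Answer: -26325/7 ≈ -3760.7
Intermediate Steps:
B(j) = 14/351 (B(j) = -28/(3*(-234)) = -28*(-1)/(3*234) = -1/9*(-14/39) = 14/351)
x(65)/B(93) = (-85 - 1*65)/(14/351) = (-85 - 65)*(351/14) = -150*351/14 = -26325/7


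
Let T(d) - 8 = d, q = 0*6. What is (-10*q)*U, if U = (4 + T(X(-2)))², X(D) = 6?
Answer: 0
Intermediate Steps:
q = 0
T(d) = 8 + d
U = 324 (U = (4 + (8 + 6))² = (4 + 14)² = 18² = 324)
(-10*q)*U = -10*0*324 = 0*324 = 0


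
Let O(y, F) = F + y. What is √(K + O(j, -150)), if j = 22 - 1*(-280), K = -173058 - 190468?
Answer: I*√363374 ≈ 602.8*I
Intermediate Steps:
K = -363526
j = 302 (j = 22 + 280 = 302)
√(K + O(j, -150)) = √(-363526 + (-150 + 302)) = √(-363526 + 152) = √(-363374) = I*√363374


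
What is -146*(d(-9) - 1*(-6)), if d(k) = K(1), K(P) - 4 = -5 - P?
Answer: -584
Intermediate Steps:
K(P) = -1 - P (K(P) = 4 + (-5 - P) = -1 - P)
d(k) = -2 (d(k) = -1 - 1*1 = -1 - 1 = -2)
-146*(d(-9) - 1*(-6)) = -146*(-2 - 1*(-6)) = -146*(-2 + 6) = -146*4 = -584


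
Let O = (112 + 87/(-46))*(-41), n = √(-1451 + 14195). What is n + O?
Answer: -207665/46 + 6*√354 ≈ -4401.6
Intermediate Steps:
n = 6*√354 (n = √12744 = 6*√354 ≈ 112.89)
O = -207665/46 (O = (112 + 87*(-1/46))*(-41) = (112 - 87/46)*(-41) = (5065/46)*(-41) = -207665/46 ≈ -4514.5)
n + O = 6*√354 - 207665/46 = -207665/46 + 6*√354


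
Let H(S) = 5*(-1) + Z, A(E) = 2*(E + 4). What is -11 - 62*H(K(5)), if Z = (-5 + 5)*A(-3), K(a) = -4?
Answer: 299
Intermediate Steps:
A(E) = 8 + 2*E (A(E) = 2*(4 + E) = 8 + 2*E)
Z = 0 (Z = (-5 + 5)*(8 + 2*(-3)) = 0*(8 - 6) = 0*2 = 0)
H(S) = -5 (H(S) = 5*(-1) + 0 = -5 + 0 = -5)
-11 - 62*H(K(5)) = -11 - 62*(-5) = -11 + 310 = 299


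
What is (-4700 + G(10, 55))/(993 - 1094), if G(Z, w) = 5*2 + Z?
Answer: 4680/101 ≈ 46.337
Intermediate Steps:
G(Z, w) = 10 + Z
(-4700 + G(10, 55))/(993 - 1094) = (-4700 + (10 + 10))/(993 - 1094) = (-4700 + 20)/(-101) = -4680*(-1/101) = 4680/101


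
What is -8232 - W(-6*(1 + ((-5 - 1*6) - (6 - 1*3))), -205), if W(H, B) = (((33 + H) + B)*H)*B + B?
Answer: -1511087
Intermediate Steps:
W(H, B) = B + B*H*(33 + B + H) (W(H, B) = ((33 + B + H)*H)*B + B = (H*(33 + B + H))*B + B = B*H*(33 + B + H) + B = B + B*H*(33 + B + H))
-8232 - W(-6*(1 + ((-5 - 1*6) - (6 - 1*3))), -205) = -8232 - (-205)*(1 + (-6*(1 + ((-5 - 1*6) - (6 - 1*3))))² + 33*(-6*(1 + ((-5 - 1*6) - (6 - 1*3)))) - (-1230)*(1 + ((-5 - 1*6) - (6 - 1*3)))) = -8232 - (-205)*(1 + (-6*(1 + ((-5 - 6) - (6 - 3))))² + 33*(-6*(1 + ((-5 - 6) - (6 - 3)))) - (-1230)*(1 + ((-5 - 6) - (6 - 3)))) = -8232 - (-205)*(1 + (-6*(1 + (-11 - 1*3)))² + 33*(-6*(1 + (-11 - 1*3))) - (-1230)*(1 + (-11 - 1*3))) = -8232 - (-205)*(1 + (-6*(1 + (-11 - 3)))² + 33*(-6*(1 + (-11 - 3))) - (-1230)*(1 + (-11 - 3))) = -8232 - (-205)*(1 + (-6*(1 - 14))² + 33*(-6*(1 - 14)) - (-1230)*(1 - 14)) = -8232 - (-205)*(1 + (-6*(-13))² + 33*(-6*(-13)) - (-1230)*(-13)) = -8232 - (-205)*(1 + 78² + 33*78 - 205*78) = -8232 - (-205)*(1 + 6084 + 2574 - 15990) = -8232 - (-205)*(-7331) = -8232 - 1*1502855 = -8232 - 1502855 = -1511087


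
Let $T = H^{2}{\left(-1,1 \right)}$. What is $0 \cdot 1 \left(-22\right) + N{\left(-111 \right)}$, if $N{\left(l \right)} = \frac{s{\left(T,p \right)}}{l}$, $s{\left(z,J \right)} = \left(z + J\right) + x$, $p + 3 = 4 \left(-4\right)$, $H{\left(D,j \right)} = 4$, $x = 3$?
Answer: $0$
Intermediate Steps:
$p = -19$ ($p = -3 + 4 \left(-4\right) = -3 - 16 = -19$)
$T = 16$ ($T = 4^{2} = 16$)
$s{\left(z,J \right)} = 3 + J + z$ ($s{\left(z,J \right)} = \left(z + J\right) + 3 = \left(J + z\right) + 3 = 3 + J + z$)
$N{\left(l \right)} = 0$ ($N{\left(l \right)} = \frac{3 - 19 + 16}{l} = \frac{0}{l} = 0$)
$0 \cdot 1 \left(-22\right) + N{\left(-111 \right)} = 0 \cdot 1 \left(-22\right) + 0 = 0 \left(-22\right) + 0 = 0 + 0 = 0$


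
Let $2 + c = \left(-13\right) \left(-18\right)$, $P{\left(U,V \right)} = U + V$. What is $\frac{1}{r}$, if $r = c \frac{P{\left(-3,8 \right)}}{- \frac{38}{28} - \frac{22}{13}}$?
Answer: $- \frac{111}{42224} \approx -0.0026288$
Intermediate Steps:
$c = 232$ ($c = -2 - -234 = -2 + 234 = 232$)
$r = - \frac{42224}{111}$ ($r = 232 \frac{-3 + 8}{- \frac{38}{28} - \frac{22}{13}} = 232 \frac{5}{\left(-38\right) \frac{1}{28} - \frac{22}{13}} = 232 \frac{5}{- \frac{19}{14} - \frac{22}{13}} = 232 \frac{5}{- \frac{555}{182}} = 232 \cdot 5 \left(- \frac{182}{555}\right) = 232 \left(- \frac{182}{111}\right) = - \frac{42224}{111} \approx -380.4$)
$\frac{1}{r} = \frac{1}{- \frac{42224}{111}} = - \frac{111}{42224}$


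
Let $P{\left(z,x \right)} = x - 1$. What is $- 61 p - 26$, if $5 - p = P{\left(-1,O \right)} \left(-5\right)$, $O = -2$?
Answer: $584$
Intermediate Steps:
$P{\left(z,x \right)} = -1 + x$
$p = -10$ ($p = 5 - \left(-1 - 2\right) \left(-5\right) = 5 - \left(-3\right) \left(-5\right) = 5 - 15 = -10$)
$- 61 p - 26 = \left(-61\right) \left(-10\right) - 26 = 610 - 26 = 584$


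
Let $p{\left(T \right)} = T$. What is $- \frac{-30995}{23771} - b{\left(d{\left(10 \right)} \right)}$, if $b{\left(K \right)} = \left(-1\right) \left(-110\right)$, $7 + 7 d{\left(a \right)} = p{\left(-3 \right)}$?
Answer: $- \frac{2583815}{23771} \approx -108.7$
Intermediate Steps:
$d{\left(a \right)} = - \frac{10}{7}$ ($d{\left(a \right)} = -1 + \frac{1}{7} \left(-3\right) = -1 - \frac{3}{7} = - \frac{10}{7}$)
$b{\left(K \right)} = 110$
$- \frac{-30995}{23771} - b{\left(d{\left(10 \right)} \right)} = - \frac{-30995}{23771} - 110 = \left(-1\right) \left(- \frac{30995}{23771}\right) - 110 = \frac{30995}{23771} - 110 = - \frac{2583815}{23771}$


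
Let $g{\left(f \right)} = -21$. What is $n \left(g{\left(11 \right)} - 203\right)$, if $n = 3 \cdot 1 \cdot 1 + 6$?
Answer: $-2016$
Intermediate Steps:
$n = 9$ ($n = 3 \cdot 1 + 6 = 3 + 6 = 9$)
$n \left(g{\left(11 \right)} - 203\right) = 9 \left(-21 - 203\right) = 9 \left(-224\right) = -2016$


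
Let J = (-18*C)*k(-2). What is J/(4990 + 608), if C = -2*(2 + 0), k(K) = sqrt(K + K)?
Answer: 8*I/311 ≈ 0.025723*I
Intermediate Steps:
k(K) = sqrt(2)*sqrt(K) (k(K) = sqrt(2*K) = sqrt(2)*sqrt(K))
C = -4 (C = -2*2 = -4)
J = 144*I (J = (-18*(-4))*(sqrt(2)*sqrt(-2)) = 72*(sqrt(2)*(I*sqrt(2))) = 72*(2*I) = 144*I ≈ 144.0*I)
J/(4990 + 608) = (144*I)/(4990 + 608) = (144*I)/5598 = (144*I)*(1/5598) = 8*I/311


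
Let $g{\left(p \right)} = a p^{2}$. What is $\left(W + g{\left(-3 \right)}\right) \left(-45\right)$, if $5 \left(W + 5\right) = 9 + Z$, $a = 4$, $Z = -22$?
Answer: $-1278$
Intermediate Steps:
$W = - \frac{38}{5}$ ($W = -5 + \frac{9 - 22}{5} = -5 + \frac{1}{5} \left(-13\right) = -5 - \frac{13}{5} = - \frac{38}{5} \approx -7.6$)
$g{\left(p \right)} = 4 p^{2}$
$\left(W + g{\left(-3 \right)}\right) \left(-45\right) = \left(- \frac{38}{5} + 4 \left(-3\right)^{2}\right) \left(-45\right) = \left(- \frac{38}{5} + 4 \cdot 9\right) \left(-45\right) = \left(- \frac{38}{5} + 36\right) \left(-45\right) = \frac{142}{5} \left(-45\right) = -1278$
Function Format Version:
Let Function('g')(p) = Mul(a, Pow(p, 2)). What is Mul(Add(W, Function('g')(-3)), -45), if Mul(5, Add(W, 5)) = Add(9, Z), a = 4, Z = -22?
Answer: -1278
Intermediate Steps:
W = Rational(-38, 5) (W = Add(-5, Mul(Rational(1, 5), Add(9, -22))) = Add(-5, Mul(Rational(1, 5), -13)) = Add(-5, Rational(-13, 5)) = Rational(-38, 5) ≈ -7.6000)
Function('g')(p) = Mul(4, Pow(p, 2))
Mul(Add(W, Function('g')(-3)), -45) = Mul(Add(Rational(-38, 5), Mul(4, Pow(-3, 2))), -45) = Mul(Add(Rational(-38, 5), Mul(4, 9)), -45) = Mul(Add(Rational(-38, 5), 36), -45) = Mul(Rational(142, 5), -45) = -1278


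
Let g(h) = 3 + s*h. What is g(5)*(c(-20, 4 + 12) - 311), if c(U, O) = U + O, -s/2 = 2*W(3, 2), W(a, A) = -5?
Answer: -32445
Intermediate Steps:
s = 20 (s = -4*(-5) = -2*(-10) = 20)
g(h) = 3 + 20*h
c(U, O) = O + U
g(5)*(c(-20, 4 + 12) - 311) = (3 + 20*5)*(((4 + 12) - 20) - 311) = (3 + 100)*((16 - 20) - 311) = 103*(-4 - 311) = 103*(-315) = -32445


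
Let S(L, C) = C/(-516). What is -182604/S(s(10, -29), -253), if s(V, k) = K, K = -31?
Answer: -94223664/253 ≈ -3.7243e+5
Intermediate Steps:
s(V, k) = -31
S(L, C) = -C/516 (S(L, C) = C*(-1/516) = -C/516)
-182604/S(s(10, -29), -253) = -182604/((-1/516*(-253))) = -182604/253/516 = -182604*516/253 = -94223664/253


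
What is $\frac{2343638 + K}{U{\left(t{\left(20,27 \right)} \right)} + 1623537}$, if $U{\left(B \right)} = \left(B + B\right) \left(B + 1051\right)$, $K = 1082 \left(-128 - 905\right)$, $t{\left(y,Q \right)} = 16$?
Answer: $\frac{1225932}{1657681} \approx 0.73955$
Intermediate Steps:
$K = -1117706$ ($K = 1082 \left(-1033\right) = -1117706$)
$U{\left(B \right)} = 2 B \left(1051 + B\right)$
$\frac{2343638 + K}{U{\left(t{\left(20,27 \right)} \right)} + 1623537} = \frac{2343638 - 1117706}{2 \cdot 16 \left(1051 + 16\right) + 1623537} = \frac{1225932}{2 \cdot 16 \cdot 1067 + 1623537} = \frac{1225932}{34144 + 1623537} = \frac{1225932}{1657681}$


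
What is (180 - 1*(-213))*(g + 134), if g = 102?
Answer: 92748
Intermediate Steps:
(180 - 1*(-213))*(g + 134) = (180 - 1*(-213))*(102 + 134) = (180 + 213)*236 = 393*236 = 92748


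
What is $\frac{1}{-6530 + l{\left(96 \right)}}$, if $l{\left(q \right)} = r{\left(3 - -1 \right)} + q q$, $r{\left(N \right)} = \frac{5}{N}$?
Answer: $\frac{4}{10749} \approx 0.00037213$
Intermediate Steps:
$l{\left(q \right)} = \frac{5}{4} + q^{2}$ ($l{\left(q \right)} = \frac{5}{3 - -1} + q q = \frac{5}{3 + 1} + q^{2} = \frac{5}{4} + q^{2}$)
$\frac{1}{-6530 + l{\left(96 \right)}} = \frac{1}{-6530 + \left(\frac{5}{4} + 96^{2}\right)} = \frac{1}{-6530 + \left(\frac{5}{4} + 9216\right)} = \frac{1}{-6530 + \frac{36869}{4}} = \frac{1}{\frac{10749}{4}} = \frac{4}{10749}$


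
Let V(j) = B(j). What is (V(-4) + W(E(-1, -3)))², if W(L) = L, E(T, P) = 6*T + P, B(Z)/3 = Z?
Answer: 441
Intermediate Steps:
B(Z) = 3*Z
E(T, P) = P + 6*T
V(j) = 3*j
(V(-4) + W(E(-1, -3)))² = (3*(-4) + (-3 + 6*(-1)))² = (-12 + (-3 - 6))² = (-12 - 9)² = (-21)² = 441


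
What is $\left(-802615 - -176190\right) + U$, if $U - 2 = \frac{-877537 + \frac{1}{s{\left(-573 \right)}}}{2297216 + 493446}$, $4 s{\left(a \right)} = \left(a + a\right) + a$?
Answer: $- \frac{3005045336308801}{4797147978} \approx -6.2642 \cdot 10^{5}$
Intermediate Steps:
$s{\left(a \right)} = \frac{3 a}{4}$ ($s{\left(a \right)} = \frac{\left(a + a\right) + a}{4} = \frac{2 a + a}{4} = \frac{3 a}{4}$)
$U = \frac{8085809849}{4797147978}$ ($U = 2 + \frac{-877537 + \frac{1}{\frac{3}{4} \left(-573\right)}}{2297216 + 493446} = 2 + \frac{-877537 + \frac{1}{- \frac{1719}{4}}}{2790662} = 2 + \left(-877537 - \frac{4}{1719}\right) \frac{1}{2790662} = 2 - \frac{1508486107}{4797147978} = \frac{8085809849}{4797147978} \approx 1.6855$)
$\left(-802615 - -176190\right) + U = \left(-802615 - -176190\right) + \frac{8085809849}{4797147978} = \left(-802615 + 176190\right) + \frac{8085809849}{4797147978} = -626425 + \frac{8085809849}{4797147978} = - \frac{3005045336308801}{4797147978}$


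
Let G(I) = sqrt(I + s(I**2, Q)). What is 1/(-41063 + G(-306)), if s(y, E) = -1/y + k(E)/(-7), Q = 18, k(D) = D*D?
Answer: -26914825476/1105203709427371 - 306*I*sqrt(1616344681)/1105203709427371 ≈ -2.4353e-5 - 1.1131e-8*I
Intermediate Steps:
k(D) = D**2
s(y, E) = -1/y - E**2/7 (s(y, E) = -1/y + E**2/(-7) = -1/y + E**2*(-1/7) = -1/y - E**2/7)
G(I) = sqrt(-324/7 + I - 1/I**2) (G(I) = sqrt(I + (-1/(I**2) - 1/7*18**2)) = sqrt(I + (-1/I**2 - 1/7*324)) = sqrt(I + (-1/I**2 - 324/7)) = sqrt(I + (-324/7 - 1/I**2)) = sqrt(-324/7 + I - 1/I**2))
1/(-41063 + G(-306)) = 1/(-41063 + sqrt(-2268 - 49/(-306)**2 + 49*(-306))/7) = 1/(-41063 + sqrt(-2268 - 49*1/93636 - 14994)/7) = 1/(-41063 + sqrt(-2268 - 49/93636 - 14994)/7) = 1/(-41063 + sqrt(-1616344681/93636)/7) = 1/(-41063 + (I*sqrt(1616344681)/306)/7) = 1/(-41063 + I*sqrt(1616344681)/2142)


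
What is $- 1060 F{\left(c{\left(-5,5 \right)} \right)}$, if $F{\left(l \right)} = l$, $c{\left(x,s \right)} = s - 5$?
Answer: $0$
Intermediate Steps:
$c{\left(x,s \right)} = -5 + s$ ($c{\left(x,s \right)} = s - 5 = -5 + s$)
$- 1060 F{\left(c{\left(-5,5 \right)} \right)} = - 1060 \left(-5 + 5\right) = \left(-1060\right) 0 = 0$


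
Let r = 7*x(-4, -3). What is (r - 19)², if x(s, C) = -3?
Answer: 1600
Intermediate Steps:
r = -21 (r = 7*(-3) = -21)
(r - 19)² = (-21 - 19)² = (-40)² = 1600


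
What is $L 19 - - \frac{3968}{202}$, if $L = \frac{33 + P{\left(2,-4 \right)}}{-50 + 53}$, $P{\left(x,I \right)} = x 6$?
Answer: $\frac{30769}{101} \approx 304.64$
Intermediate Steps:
$P{\left(x,I \right)} = 6 x$
$L = 15$ ($L = \frac{33 + 6 \cdot 2}{-50 + 53} = \frac{33 + 12}{3} = 45 \cdot \frac{1}{3} = 15$)
$L 19 - - \frac{3968}{202} = 15 \cdot 19 - - \frac{3968}{202} = 285 - \left(-3968\right) \frac{1}{202} = 285 - - \frac{1984}{101} = 285 + \frac{1984}{101} = \frac{30769}{101}$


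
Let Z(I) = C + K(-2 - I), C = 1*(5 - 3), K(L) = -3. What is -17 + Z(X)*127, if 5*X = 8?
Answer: -144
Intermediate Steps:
X = 8/5 (X = (⅕)*8 = 8/5 ≈ 1.6000)
C = 2 (C = 1*2 = 2)
Z(I) = -1 (Z(I) = 2 - 3 = -1)
-17 + Z(X)*127 = -17 - 1*127 = -17 - 127 = -144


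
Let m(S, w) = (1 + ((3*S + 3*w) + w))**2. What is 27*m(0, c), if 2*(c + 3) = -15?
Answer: 45387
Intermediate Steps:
c = -21/2 (c = -3 + (1/2)*(-15) = -3 - 15/2 = -21/2 ≈ -10.500)
m(S, w) = (1 + 3*S + 4*w)**2 (m(S, w) = (1 + (3*S + 4*w))**2 = (1 + 3*S + 4*w)**2)
27*m(0, c) = 27*(1 + 3*0 + 4*(-21/2))**2 = 27*(1 + 0 - 42)**2 = 27*(-41)**2 = 27*1681 = 45387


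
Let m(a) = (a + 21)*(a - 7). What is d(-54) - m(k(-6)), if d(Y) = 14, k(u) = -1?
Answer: 174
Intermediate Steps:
m(a) = (-7 + a)*(21 + a) (m(a) = (21 + a)*(-7 + a) = (-7 + a)*(21 + a))
d(-54) - m(k(-6)) = 14 - (-147 + (-1)**2 + 14*(-1)) = 14 - (-147 + 1 - 14) = 14 - 1*(-160) = 14 + 160 = 174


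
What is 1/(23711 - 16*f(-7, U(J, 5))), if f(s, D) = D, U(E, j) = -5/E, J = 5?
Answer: 1/23727 ≈ 4.2146e-5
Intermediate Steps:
1/(23711 - 16*f(-7, U(J, 5))) = 1/(23711 - (-80)/5) = 1/(23711 - 16*(-1)) = 1/(23711 + 16) = 1/23727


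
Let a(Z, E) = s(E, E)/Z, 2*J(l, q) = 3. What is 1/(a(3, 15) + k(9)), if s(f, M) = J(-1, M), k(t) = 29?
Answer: 2/59 ≈ 0.033898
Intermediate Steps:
J(l, q) = 3/2 (J(l, q) = (1/2)*3 = 3/2)
s(f, M) = 3/2
a(Z, E) = 3/(2*Z)
1/(a(3, 15) + k(9)) = 1/((3/2)/3 + 29) = 1/((3/2)*(1/3) + 29) = 1/(1/2 + 29) = 1/(59/2) = 2/59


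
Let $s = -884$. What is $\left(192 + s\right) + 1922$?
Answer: $1230$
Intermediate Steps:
$\left(192 + s\right) + 1922 = \left(192 - 884\right) + 1922 = -692 + 1922 = 1230$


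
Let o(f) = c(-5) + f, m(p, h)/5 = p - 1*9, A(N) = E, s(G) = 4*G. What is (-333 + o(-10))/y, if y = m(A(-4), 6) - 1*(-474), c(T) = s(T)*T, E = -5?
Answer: -243/404 ≈ -0.60149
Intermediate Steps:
A(N) = -5
c(T) = 4*T² (c(T) = (4*T)*T = 4*T²)
m(p, h) = -45 + 5*p (m(p, h) = 5*(p - 1*9) = 5*(p - 9) = 5*(-9 + p) = -45 + 5*p)
o(f) = 100 + f (o(f) = 4*(-5)² + f = 4*25 + f = 100 + f)
y = 404 (y = (-45 + 5*(-5)) - 1*(-474) = (-45 - 25) + 474 = -70 + 474 = 404)
(-333 + o(-10))/y = (-333 + (100 - 10))/404 = (-333 + 90)*(1/404) = -243*1/404 = -243/404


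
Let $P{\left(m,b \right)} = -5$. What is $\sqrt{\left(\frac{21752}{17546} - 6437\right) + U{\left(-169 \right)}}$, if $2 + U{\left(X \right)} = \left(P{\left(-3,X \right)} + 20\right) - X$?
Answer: $\frac{i \sqrt{481323968747}}{8773} \approx 79.081 i$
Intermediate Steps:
$U{\left(X \right)} = 13 - X$ ($U{\left(X \right)} = -2 - \left(-15 + X\right) = 13 - X$)
$\sqrt{\left(\frac{21752}{17546} - 6437\right) + U{\left(-169 \right)}} = \sqrt{\left(\frac{21752}{17546} - 6437\right) + \left(13 - -169\right)} = \sqrt{\left(21752 \cdot \frac{1}{17546} - 6437\right) + \left(13 + 169\right)} = \sqrt{\left(\frac{10876}{8773} - 6437\right) + 182} = \sqrt{- \frac{56460925}{8773} + 182} = \sqrt{- \frac{54864239}{8773}} = \frac{i \sqrt{481323968747}}{8773}$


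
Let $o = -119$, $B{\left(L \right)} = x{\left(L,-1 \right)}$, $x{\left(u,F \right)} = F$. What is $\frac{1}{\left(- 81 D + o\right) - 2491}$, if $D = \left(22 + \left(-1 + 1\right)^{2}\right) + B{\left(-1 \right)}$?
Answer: $- \frac{1}{4311} \approx -0.00023196$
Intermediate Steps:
$B{\left(L \right)} = -1$
$D = 21$ ($D = \left(22 + \left(-1 + 1\right)^{2}\right) - 1 = \left(22 + 0^{2}\right) - 1 = \left(22 + 0\right) - 1 = 22 - 1 = 21$)
$\frac{1}{\left(- 81 D + o\right) - 2491} = \frac{1}{\left(\left(-81\right) 21 - 119\right) - 2491} = \frac{1}{\left(-1701 - 119\right) - 2491} = \frac{1}{-1820 - 2491} = \frac{1}{-4311} = - \frac{1}{4311}$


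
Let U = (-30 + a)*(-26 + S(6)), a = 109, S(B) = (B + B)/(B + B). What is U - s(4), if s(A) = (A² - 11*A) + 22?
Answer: -1969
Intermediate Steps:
S(B) = 1 (S(B) = (2*B)/((2*B)) = (2*B)*(1/(2*B)) = 1)
s(A) = 22 + A² - 11*A
U = -1975 (U = (-30 + 109)*(-26 + 1) = 79*(-25) = -1975)
U - s(4) = -1975 - (22 + 4² - 11*4) = -1975 - (22 + 16 - 44) = -1975 - 1*(-6) = -1975 + 6 = -1969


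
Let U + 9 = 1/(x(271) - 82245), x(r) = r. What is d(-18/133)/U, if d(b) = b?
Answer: 1475532/98123011 ≈ 0.015038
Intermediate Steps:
U = -737767/81974 (U = -9 + 1/(271 - 82245) = -9 + 1/(-81974) = -9 - 1/81974 = -737767/81974 ≈ -9.0000)
d(-18/133)/U = (-18/133)/(-737767/81974) = -18*1/133*(-81974/737767) = -18/133*(-81974/737767) = 1475532/98123011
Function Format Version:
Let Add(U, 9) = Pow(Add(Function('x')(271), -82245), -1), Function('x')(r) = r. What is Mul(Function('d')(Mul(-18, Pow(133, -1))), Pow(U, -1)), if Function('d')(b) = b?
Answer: Rational(1475532, 98123011) ≈ 0.015038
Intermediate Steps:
U = Rational(-737767, 81974) (U = Add(-9, Pow(Add(271, -82245), -1)) = Add(-9, Pow(-81974, -1)) = Add(-9, Rational(-1, 81974)) = Rational(-737767, 81974) ≈ -9.0000)
Mul(Function('d')(Mul(-18, Pow(133, -1))), Pow(U, -1)) = Mul(Mul(-18, Pow(133, -1)), Pow(Rational(-737767, 81974), -1)) = Mul(Mul(-18, Rational(1, 133)), Rational(-81974, 737767)) = Mul(Rational(-18, 133), Rational(-81974, 737767)) = Rational(1475532, 98123011)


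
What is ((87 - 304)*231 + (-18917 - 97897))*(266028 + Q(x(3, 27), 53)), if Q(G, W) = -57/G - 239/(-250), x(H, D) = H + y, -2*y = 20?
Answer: -77721873810543/1750 ≈ -4.4413e+10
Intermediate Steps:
y = -10 (y = -½*20 = -10)
x(H, D) = -10 + H (x(H, D) = H - 10 = -10 + H)
Q(G, W) = 239/250 - 57/G (Q(G, W) = -57/G - 239*(-1/250) = -57/G + 239/250 = 239/250 - 57/G)
((87 - 304)*231 + (-18917 - 97897))*(266028 + Q(x(3, 27), 53)) = ((87 - 304)*231 + (-18917 - 97897))*(266028 + (239/250 - 57/(-10 + 3))) = (-217*231 - 116814)*(266028 + (239/250 - 57/(-7))) = (-50127 - 116814)*(266028 + (239/250 - 57*(-⅐))) = -166941*(266028 + (239/250 + 57/7)) = -166941*(266028 + 15923/1750) = -166941*465564923/1750 = -77721873810543/1750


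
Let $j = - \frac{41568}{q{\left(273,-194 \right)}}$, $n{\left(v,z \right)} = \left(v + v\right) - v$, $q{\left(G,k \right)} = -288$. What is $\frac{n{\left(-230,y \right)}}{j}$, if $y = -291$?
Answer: $- \frac{690}{433} \approx -1.5935$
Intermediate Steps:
$n{\left(v,z \right)} = v$ ($n{\left(v,z \right)} = 2 v - v = v$)
$j = \frac{433}{3}$ ($j = - \frac{41568}{-288} = \left(-41568\right) \left(- \frac{1}{288}\right) = \frac{433}{3} \approx 144.33$)
$\frac{n{\left(-230,y \right)}}{j} = - \frac{230}{\frac{433}{3}} = \left(-230\right) \frac{3}{433} = - \frac{690}{433}$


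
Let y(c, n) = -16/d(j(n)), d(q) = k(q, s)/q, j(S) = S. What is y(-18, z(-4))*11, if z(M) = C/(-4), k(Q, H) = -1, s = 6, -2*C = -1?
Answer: -22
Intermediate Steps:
C = 1/2 (C = -1/2*(-1) = 1/2 ≈ 0.50000)
z(M) = -1/8 (z(M) = (1/2)/(-4) = (1/2)*(-1/4) = -1/8)
d(q) = -1/q
y(c, n) = 16*n (y(c, n) = -16*(-n) = -(-16)*n = 16*n)
y(-18, z(-4))*11 = (16*(-1/8))*11 = -2*11 = -22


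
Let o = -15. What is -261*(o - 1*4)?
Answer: 4959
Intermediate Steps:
-261*(o - 1*4) = -261*(-15 - 1*4) = -261*(-15 - 4) = -261*(-19) = 4959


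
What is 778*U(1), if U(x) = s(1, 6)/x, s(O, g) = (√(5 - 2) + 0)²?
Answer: 2334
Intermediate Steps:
s(O, g) = 3 (s(O, g) = (√3 + 0)² = (√3)² = 3)
U(x) = 3/x
778*U(1) = 778*(3/1) = 778*(3*1) = 778*3 = 2334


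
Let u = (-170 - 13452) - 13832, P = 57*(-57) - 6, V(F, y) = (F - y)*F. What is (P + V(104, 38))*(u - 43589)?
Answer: -256394187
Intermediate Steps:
V(F, y) = F*(F - y)
P = -3255 (P = -3249 - 6 = -3255)
u = -27454 (u = -13622 - 13832 = -27454)
(P + V(104, 38))*(u - 43589) = (-3255 + 104*(104 - 1*38))*(-27454 - 43589) = (-3255 + 104*(104 - 38))*(-71043) = (-3255 + 104*66)*(-71043) = (-3255 + 6864)*(-71043) = 3609*(-71043) = -256394187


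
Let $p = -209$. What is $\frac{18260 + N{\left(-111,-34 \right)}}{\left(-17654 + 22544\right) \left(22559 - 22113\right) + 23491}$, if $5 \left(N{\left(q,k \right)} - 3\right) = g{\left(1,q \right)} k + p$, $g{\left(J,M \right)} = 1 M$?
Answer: $\frac{18976}{2204431} \approx 0.0086081$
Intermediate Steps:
$g{\left(J,M \right)} = M$
$N{\left(q,k \right)} = - \frac{194}{5} + \frac{k q}{5}$ ($N{\left(q,k \right)} = 3 + \frac{q k - 209}{5} = 3 + \frac{k q - 209}{5} = 3 + \frac{-209 + k q}{5} = 3 + \left(- \frac{209}{5} + \frac{k q}{5}\right) = - \frac{194}{5} + \frac{k q}{5}$)
$\frac{18260 + N{\left(-111,-34 \right)}}{\left(-17654 + 22544\right) \left(22559 - 22113\right) + 23491} = \frac{18260 - \left(\frac{194}{5} + \frac{34}{5} \left(-111\right)\right)}{\left(-17654 + 22544\right) \left(22559 - 22113\right) + 23491} = \frac{18260 + \left(- \frac{194}{5} + \frac{3774}{5}\right)}{4890 \cdot 446 + 23491} = \frac{18260 + 716}{2180940 + 23491} = \frac{18976}{2204431}$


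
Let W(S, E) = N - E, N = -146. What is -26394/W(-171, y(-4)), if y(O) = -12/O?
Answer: 26394/149 ≈ 177.14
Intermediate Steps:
W(S, E) = -146 - E
-26394/W(-171, y(-4)) = -26394/(-146 - (-12)/(-4)) = -26394/(-146 - (-12)*(-1)/4) = -26394/(-146 - 1*3) = -26394/(-146 - 3) = -26394/(-149) = -26394*(-1/149) = 26394/149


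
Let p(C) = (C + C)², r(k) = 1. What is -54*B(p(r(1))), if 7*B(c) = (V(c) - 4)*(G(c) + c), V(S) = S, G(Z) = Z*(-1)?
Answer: 0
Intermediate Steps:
G(Z) = -Z
p(C) = 4*C² (p(C) = (2*C)² = 4*C²)
B(c) = 0 (B(c) = ((c - 4)*(-c + c))/7 = ((-4 + c)*0)/7 = (⅐)*0 = 0)
-54*B(p(r(1))) = -54*0 = 0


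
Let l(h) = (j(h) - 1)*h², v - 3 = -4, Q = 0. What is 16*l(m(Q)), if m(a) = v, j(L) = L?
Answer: -32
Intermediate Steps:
v = -1 (v = 3 - 4 = -1)
m(a) = -1
l(h) = h²*(-1 + h) (l(h) = (h - 1)*h² = (-1 + h)*h² = h²*(-1 + h))
16*l(m(Q)) = 16*((-1)²*(-1 - 1)) = 16*(1*(-2)) = 16*(-2) = -32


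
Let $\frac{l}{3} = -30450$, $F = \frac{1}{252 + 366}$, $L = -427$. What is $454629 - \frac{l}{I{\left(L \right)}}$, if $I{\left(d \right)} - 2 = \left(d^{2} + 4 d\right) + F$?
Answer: $\frac{10149605079747}{22325003} \approx 4.5463 \cdot 10^{5}$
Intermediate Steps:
$F = \frac{1}{618} \approx 0.0016181$
$l = -91350$ ($l = 3 \left(-30450\right) = -91350$)
$I{\left(d \right)} = \frac{1237}{618} + d^{2} + 4 d$ ($I{\left(d \right)} = 2 + \left(\left(d^{2} + 4 d\right) + \frac{1}{618}\right) = 2 + \left(\frac{1}{618} + d^{2} + 4 d\right) = \frac{1237}{618} + d^{2} + 4 d$)
$454629 - \frac{l}{I{\left(L \right)}} = 454629 - - \frac{91350}{\frac{1237}{618} + \left(-427\right)^{2} + 4 \left(-427\right)} = 454629 - - \frac{91350}{\frac{1237}{618} + 182329 - 1708} = 454629 - - \frac{91350}{\frac{111625015}{618}} = 454629 - \left(-91350\right) \frac{618}{111625015} = 454629 - - \frac{11290860}{22325003} = 454629 + \frac{11290860}{22325003} = \frac{10149605079747}{22325003}$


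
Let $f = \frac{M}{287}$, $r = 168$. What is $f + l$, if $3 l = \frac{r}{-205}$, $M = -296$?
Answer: $- \frac{1872}{1435} \approx -1.3045$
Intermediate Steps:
$l = - \frac{56}{205}$ ($l = \frac{168 \frac{1}{-205}}{3} = \frac{168 \left(- \frac{1}{205}\right)}{3} = \frac{1}{3} \left(- \frac{168}{205}\right) = - \frac{56}{205} \approx -0.27317$)
$f = - \frac{296}{287} \approx -1.0314$
$f + l = - \frac{296}{287} - \frac{56}{205} = - \frac{1872}{1435}$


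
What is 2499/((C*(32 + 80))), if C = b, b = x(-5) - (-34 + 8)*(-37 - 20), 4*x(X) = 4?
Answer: -357/23696 ≈ -0.015066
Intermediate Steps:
x(X) = 1 (x(X) = (¼)*4 = 1)
b = -1481 (b = 1 - (-34 + 8)*(-37 - 20) = 1 - (-26)*(-57) = 1 - 1*1482 = 1 - 1482 = -1481)
C = -1481
2499/((C*(32 + 80))) = 2499/((-1481*(32 + 80))) = 2499/((-1481*112)) = 2499/(-165872) = 2499*(-1/165872) = -357/23696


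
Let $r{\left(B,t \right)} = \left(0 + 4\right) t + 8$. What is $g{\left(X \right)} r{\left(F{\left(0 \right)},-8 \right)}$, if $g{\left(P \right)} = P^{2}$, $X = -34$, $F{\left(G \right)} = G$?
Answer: $-27744$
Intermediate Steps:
$r{\left(B,t \right)} = 8 + 4 t$ ($r{\left(B,t \right)} = 4 t + 8 = 8 + 4 t$)
$g{\left(X \right)} r{\left(F{\left(0 \right)},-8 \right)} = \left(-34\right)^{2} \left(8 + 4 \left(-8\right)\right) = 1156 \left(8 - 32\right) = 1156 \left(-24\right) = -27744$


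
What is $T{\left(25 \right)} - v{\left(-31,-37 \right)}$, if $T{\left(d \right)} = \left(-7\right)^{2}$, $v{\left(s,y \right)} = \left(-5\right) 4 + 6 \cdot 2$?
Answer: $57$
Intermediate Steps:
$v{\left(s,y \right)} = -8$ ($v{\left(s,y \right)} = -20 + 12 = -8$)
$T{\left(d \right)} = 49$
$T{\left(25 \right)} - v{\left(-31,-37 \right)} = 49 - -8 = 49 + 8 = 57$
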